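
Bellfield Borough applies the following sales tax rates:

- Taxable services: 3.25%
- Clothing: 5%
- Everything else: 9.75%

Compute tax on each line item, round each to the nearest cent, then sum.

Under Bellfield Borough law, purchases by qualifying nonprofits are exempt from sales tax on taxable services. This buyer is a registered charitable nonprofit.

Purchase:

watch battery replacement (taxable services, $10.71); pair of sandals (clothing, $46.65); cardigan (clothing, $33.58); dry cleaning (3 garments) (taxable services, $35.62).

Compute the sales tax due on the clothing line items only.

Pair of sandals $46.65: clothing → 5% → $2.33
Cardigan $33.58: clothing → 5% → $1.68
Tax on clothing = $2.33 + $1.68 = $4.01

$4.01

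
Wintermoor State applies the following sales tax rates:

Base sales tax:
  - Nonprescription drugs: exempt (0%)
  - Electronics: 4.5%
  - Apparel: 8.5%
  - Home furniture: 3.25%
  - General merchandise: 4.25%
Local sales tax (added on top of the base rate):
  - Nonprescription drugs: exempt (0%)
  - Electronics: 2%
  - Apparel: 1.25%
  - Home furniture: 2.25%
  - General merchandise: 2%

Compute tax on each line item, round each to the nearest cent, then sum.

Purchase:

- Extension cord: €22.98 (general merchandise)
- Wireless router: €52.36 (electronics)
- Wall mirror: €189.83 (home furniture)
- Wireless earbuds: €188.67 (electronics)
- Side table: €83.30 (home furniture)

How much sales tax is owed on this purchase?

€32.12

Extension cord €22.98: general merchandise → 4.25% + 2% local = 6.25% → €1.44
Wireless router €52.36: electronics → 4.5% + 2% local = 6.5% → €3.40
Wall mirror €189.83: home furniture → 3.25% + 2.25% local = 5.5% → €10.44
Wireless earbuds €188.67: electronics → 4.5% + 2% local = 6.5% → €12.26
Side table €83.30: home furniture → 3.25% + 2.25% local = 5.5% → €4.58
Total tax = €1.44 + €3.40 + €10.44 + €12.26 + €4.58 = €32.12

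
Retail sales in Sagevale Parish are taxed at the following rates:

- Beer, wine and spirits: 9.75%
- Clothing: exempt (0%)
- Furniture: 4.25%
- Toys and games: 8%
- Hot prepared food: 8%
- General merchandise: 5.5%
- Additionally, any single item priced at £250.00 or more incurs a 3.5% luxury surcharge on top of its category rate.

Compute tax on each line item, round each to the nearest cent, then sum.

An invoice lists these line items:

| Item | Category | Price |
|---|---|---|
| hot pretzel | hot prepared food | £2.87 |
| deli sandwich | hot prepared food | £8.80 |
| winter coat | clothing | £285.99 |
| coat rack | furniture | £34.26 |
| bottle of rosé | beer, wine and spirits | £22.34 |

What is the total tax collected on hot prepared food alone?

Hot pretzel £2.87: hot prepared food → 8% → £0.23
Deli sandwich £8.80: hot prepared food → 8% → £0.70
Tax on hot prepared food = £0.23 + £0.70 = £0.93

£0.93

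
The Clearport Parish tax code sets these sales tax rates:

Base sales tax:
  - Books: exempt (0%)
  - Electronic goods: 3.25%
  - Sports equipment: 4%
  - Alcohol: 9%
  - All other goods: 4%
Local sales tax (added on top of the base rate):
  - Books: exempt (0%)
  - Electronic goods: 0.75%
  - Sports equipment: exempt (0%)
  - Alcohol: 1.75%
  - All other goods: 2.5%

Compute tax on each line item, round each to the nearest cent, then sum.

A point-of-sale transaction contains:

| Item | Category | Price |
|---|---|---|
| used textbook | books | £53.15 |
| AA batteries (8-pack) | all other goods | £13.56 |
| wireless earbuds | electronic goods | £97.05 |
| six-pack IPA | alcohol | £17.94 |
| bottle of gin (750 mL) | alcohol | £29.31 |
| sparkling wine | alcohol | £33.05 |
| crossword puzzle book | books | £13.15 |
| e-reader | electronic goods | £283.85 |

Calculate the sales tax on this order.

Used textbook £53.15: books → 0% + 0% local = 0% → £0.00
AA batteries (8-pack) £13.56: all other goods → 4% + 2.5% local = 6.5% → £0.88
Wireless earbuds £97.05: electronic goods → 3.25% + 0.75% local = 4% → £3.88
Six-pack IPA £17.94: alcohol → 9% + 1.75% local = 10.75% → £1.93
Bottle of gin (750 mL) £29.31: alcohol → 9% + 1.75% local = 10.75% → £3.15
Sparkling wine £33.05: alcohol → 9% + 1.75% local = 10.75% → £3.55
Crossword puzzle book £13.15: books → 0% + 0% local = 0% → £0.00
E-reader £283.85: electronic goods → 3.25% + 0.75% local = 4% → £11.35
Total tax = £0.88 + £3.88 + £1.93 + £3.15 + £3.55 + £11.35 = £24.74

£24.74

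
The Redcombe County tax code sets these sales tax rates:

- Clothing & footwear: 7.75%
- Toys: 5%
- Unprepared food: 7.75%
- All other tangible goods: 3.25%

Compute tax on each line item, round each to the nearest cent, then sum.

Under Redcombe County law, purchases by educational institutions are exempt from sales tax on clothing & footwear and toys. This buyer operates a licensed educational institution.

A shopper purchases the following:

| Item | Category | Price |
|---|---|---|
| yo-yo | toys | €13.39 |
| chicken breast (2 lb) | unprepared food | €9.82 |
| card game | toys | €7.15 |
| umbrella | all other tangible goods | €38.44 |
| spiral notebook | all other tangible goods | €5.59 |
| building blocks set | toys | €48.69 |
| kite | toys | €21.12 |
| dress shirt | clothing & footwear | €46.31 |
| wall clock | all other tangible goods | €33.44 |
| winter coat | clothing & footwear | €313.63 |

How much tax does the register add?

€3.28

Yo-yo €13.39: toys, buyer-exempt → 0% → €0.00
Chicken breast (2 lb) €9.82: unprepared food → 7.75% → €0.76
Card game €7.15: toys, buyer-exempt → 0% → €0.00
Umbrella €38.44: all other tangible goods → 3.25% → €1.25
Spiral notebook €5.59: all other tangible goods → 3.25% → €0.18
Building blocks set €48.69: toys, buyer-exempt → 0% → €0.00
Kite €21.12: toys, buyer-exempt → 0% → €0.00
Dress shirt €46.31: clothing & footwear, buyer-exempt → 0% → €0.00
Wall clock €33.44: all other tangible goods → 3.25% → €1.09
Winter coat €313.63: clothing & footwear, buyer-exempt → 0% → €0.00
Total tax = €0.76 + €1.25 + €0.18 + €1.09 = €3.28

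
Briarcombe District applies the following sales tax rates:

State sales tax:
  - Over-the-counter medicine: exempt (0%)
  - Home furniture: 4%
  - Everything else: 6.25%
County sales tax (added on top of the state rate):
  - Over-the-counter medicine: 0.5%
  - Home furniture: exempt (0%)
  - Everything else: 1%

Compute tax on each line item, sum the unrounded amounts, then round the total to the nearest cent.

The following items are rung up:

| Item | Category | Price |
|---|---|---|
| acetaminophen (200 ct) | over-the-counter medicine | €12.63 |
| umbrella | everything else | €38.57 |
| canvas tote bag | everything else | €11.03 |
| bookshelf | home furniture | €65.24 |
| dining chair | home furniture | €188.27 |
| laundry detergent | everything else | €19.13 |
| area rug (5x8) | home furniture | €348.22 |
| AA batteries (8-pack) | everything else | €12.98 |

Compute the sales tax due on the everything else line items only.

Umbrella €38.57: everything else → 6.25% + 1% county = 7.25% → €2.796325
Canvas tote bag €11.03: everything else → 6.25% + 1% county = 7.25% → €0.799675
Laundry detergent €19.13: everything else → 6.25% + 1% county = 7.25% → €1.386925
AA batteries (8-pack) €12.98: everything else → 6.25% + 1% county = 7.25% → €0.94105
Tax on everything else: unrounded sum = €5.923975 → €5.92

€5.92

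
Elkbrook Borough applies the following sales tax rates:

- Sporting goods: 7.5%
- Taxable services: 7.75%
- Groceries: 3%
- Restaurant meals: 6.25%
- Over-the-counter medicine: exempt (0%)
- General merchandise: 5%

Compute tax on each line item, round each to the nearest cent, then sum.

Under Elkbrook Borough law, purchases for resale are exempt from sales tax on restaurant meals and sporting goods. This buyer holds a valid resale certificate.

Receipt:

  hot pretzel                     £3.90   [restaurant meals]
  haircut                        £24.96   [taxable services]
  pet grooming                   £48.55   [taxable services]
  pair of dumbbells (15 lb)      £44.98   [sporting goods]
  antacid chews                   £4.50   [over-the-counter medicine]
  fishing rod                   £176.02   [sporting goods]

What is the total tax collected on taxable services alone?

Haircut £24.96: taxable services → 7.75% → £1.93
Pet grooming £48.55: taxable services → 7.75% → £3.76
Tax on taxable services = £1.93 + £3.76 = £5.69

£5.69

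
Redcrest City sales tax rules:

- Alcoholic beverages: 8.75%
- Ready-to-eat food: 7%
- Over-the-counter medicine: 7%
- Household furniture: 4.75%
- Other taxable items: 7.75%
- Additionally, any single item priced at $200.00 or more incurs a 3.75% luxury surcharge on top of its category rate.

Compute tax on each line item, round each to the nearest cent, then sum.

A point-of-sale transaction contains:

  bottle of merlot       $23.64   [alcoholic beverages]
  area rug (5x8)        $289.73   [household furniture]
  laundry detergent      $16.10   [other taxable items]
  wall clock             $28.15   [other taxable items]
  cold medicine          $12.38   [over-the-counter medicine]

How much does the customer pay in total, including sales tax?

Bottle of merlot $23.64: alcoholic beverages → 8.75% → $2.07
Area rug (5x8) $289.73: household furniture → 4.75% + 3.75% surcharge = 8.5% → $24.63
Laundry detergent $16.10: other taxable items → 7.75% → $1.25
Wall clock $28.15: other taxable items → 7.75% → $2.18
Cold medicine $12.38: over-the-counter medicine → 7% → $0.87
Subtotal = $370.00; tax = $31.00; total due = $401.00

$401.00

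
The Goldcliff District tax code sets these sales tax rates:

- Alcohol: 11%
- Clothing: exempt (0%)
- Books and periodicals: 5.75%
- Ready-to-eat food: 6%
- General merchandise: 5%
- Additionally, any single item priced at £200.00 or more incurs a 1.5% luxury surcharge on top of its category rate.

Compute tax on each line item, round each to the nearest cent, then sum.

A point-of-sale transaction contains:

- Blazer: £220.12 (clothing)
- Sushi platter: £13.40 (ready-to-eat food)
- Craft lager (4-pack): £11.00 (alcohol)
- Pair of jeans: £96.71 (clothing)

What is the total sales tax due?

Blazer £220.12: clothing → 0% + 1.5% surcharge = 1.5% → £3.30
Sushi platter £13.40: ready-to-eat food → 6% → £0.80
Craft lager (4-pack) £11.00: alcohol → 11% → £1.21
Pair of jeans £96.71: clothing → 0% → £0.00
Total tax = £3.30 + £0.80 + £1.21 = £5.31

£5.31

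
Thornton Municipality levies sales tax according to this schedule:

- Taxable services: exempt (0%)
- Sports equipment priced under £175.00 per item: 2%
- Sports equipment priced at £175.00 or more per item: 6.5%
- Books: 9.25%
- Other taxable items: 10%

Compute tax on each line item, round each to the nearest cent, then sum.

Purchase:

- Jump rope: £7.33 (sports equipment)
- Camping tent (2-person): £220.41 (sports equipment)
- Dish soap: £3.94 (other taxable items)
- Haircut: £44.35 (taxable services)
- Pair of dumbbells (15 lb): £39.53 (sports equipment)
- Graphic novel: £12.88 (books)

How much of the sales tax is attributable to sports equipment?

Jump rope £7.33: sports equipment, under £175.00 → 2% → £0.15
Camping tent (2-person) £220.41: sports equipment, £175.00 or more → 6.5% → £14.33
Pair of dumbbells (15 lb) £39.53: sports equipment, under £175.00 → 2% → £0.79
Tax on sports equipment = £0.15 + £14.33 + £0.79 = £15.27

£15.27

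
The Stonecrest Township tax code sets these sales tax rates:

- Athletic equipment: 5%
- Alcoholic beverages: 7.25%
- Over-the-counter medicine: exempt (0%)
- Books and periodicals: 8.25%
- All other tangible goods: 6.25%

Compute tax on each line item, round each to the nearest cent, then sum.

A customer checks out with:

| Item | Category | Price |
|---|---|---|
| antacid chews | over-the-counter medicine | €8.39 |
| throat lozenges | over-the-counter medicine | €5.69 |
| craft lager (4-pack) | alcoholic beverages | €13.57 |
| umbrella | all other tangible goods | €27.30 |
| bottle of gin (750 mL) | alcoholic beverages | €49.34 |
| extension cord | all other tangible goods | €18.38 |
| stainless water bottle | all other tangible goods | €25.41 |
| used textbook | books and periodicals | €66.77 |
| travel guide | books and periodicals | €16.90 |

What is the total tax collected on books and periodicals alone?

€6.90

Used textbook €66.77: books and periodicals → 8.25% → €5.51
Travel guide €16.90: books and periodicals → 8.25% → €1.39
Tax on books and periodicals = €5.51 + €1.39 = €6.90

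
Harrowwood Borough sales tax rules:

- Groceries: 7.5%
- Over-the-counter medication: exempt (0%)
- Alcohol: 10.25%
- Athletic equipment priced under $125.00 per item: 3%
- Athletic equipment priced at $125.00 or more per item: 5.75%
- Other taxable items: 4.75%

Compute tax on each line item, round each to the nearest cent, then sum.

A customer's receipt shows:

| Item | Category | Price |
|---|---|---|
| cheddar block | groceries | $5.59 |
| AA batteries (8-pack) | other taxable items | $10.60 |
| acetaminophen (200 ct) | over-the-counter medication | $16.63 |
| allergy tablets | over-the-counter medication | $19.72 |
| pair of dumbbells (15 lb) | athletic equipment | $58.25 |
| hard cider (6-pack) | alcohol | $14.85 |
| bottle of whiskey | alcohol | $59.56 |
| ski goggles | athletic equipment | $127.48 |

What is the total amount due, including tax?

Cheddar block $5.59: groceries → 7.5% → $0.42
AA batteries (8-pack) $10.60: other taxable items → 4.75% → $0.50
Acetaminophen (200 ct) $16.63: over-the-counter medication → 0% → $0.00
Allergy tablets $19.72: over-the-counter medication → 0% → $0.00
Pair of dumbbells (15 lb) $58.25: athletic equipment, under $125.00 → 3% → $1.75
Hard cider (6-pack) $14.85: alcohol → 10.25% → $1.52
Bottle of whiskey $59.56: alcohol → 10.25% → $6.10
Ski goggles $127.48: athletic equipment, $125.00 or more → 5.75% → $7.33
Subtotal = $312.68; tax = $17.62; total due = $330.30

$330.30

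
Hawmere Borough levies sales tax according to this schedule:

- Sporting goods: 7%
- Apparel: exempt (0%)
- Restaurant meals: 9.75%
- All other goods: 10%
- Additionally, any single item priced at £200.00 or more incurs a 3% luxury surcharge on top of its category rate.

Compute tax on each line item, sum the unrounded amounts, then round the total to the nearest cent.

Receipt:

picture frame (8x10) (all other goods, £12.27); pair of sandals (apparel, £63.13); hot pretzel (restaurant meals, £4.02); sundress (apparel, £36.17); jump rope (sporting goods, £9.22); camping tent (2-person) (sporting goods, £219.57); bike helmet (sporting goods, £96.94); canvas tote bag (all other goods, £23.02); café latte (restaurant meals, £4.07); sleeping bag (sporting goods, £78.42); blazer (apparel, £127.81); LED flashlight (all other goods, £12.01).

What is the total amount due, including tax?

Picture frame (8x10) £12.27: all other goods → 10% → £1.227
Pair of sandals £63.13: apparel → 0% → £0.00
Hot pretzel £4.02: restaurant meals → 9.75% → £0.39195
Sundress £36.17: apparel → 0% → £0.00
Jump rope £9.22: sporting goods → 7% → £0.6454
Camping tent (2-person) £219.57: sporting goods → 7% + 3% surcharge = 10% → £21.957
Bike helmet £96.94: sporting goods → 7% → £6.7858
Canvas tote bag £23.02: all other goods → 10% → £2.302
Café latte £4.07: restaurant meals → 9.75% → £0.396825
Sleeping bag £78.42: sporting goods → 7% → £5.4894
Blazer £127.81: apparel → 0% → £0.00
LED flashlight £12.01: all other goods → 10% → £1.201
Subtotal = £686.65; unrounded tax = £40.396375 → £40.40; total due = £727.05

£727.05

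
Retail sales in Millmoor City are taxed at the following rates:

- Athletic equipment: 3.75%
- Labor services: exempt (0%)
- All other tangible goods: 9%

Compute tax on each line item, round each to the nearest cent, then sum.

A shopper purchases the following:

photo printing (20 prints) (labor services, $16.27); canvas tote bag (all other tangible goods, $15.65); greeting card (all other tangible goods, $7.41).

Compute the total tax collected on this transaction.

Photo printing (20 prints) $16.27: labor services → 0% → $0.00
Canvas tote bag $15.65: all other tangible goods → 9% → $1.41
Greeting card $7.41: all other tangible goods → 9% → $0.67
Total tax = $1.41 + $0.67 = $2.08

$2.08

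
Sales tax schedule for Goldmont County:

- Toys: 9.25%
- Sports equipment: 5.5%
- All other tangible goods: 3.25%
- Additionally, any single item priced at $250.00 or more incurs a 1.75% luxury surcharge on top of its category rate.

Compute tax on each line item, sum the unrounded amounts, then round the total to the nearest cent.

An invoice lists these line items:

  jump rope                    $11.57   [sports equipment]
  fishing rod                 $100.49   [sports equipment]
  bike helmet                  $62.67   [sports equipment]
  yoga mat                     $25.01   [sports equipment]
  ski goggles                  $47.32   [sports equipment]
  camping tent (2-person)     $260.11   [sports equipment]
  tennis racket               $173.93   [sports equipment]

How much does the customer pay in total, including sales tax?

$723.11

Jump rope $11.57: sports equipment → 5.5% → $0.63635
Fishing rod $100.49: sports equipment → 5.5% → $5.52695
Bike helmet $62.67: sports equipment → 5.5% → $3.44685
Yoga mat $25.01: sports equipment → 5.5% → $1.37555
Ski goggles $47.32: sports equipment → 5.5% → $2.6026
Camping tent (2-person) $260.11: sports equipment → 5.5% + 1.75% surcharge = 7.25% → $18.857975
Tennis racket $173.93: sports equipment → 5.5% → $9.56615
Subtotal = $681.10; unrounded tax = $42.012425 → $42.01; total due = $723.11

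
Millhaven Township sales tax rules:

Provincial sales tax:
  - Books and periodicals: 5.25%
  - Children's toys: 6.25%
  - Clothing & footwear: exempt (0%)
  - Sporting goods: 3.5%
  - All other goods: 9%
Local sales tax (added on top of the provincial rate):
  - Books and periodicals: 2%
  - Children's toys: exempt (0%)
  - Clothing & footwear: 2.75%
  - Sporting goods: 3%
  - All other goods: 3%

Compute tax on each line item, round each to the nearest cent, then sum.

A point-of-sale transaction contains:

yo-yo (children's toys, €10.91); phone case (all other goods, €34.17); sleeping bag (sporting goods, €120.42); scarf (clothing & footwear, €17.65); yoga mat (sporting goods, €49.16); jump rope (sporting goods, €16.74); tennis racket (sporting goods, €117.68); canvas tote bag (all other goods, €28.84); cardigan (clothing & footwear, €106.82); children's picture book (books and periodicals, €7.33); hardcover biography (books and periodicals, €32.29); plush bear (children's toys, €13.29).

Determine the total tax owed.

€35.14

Yo-yo €10.91: children's toys → 6.25% + 0% local = 6.25% → €0.68
Phone case €34.17: all other goods → 9% + 3% local = 12% → €4.10
Sleeping bag €120.42: sporting goods → 3.5% + 3% local = 6.5% → €7.83
Scarf €17.65: clothing & footwear → 0% + 2.75% local = 2.75% → €0.49
Yoga mat €49.16: sporting goods → 3.5% + 3% local = 6.5% → €3.20
Jump rope €16.74: sporting goods → 3.5% + 3% local = 6.5% → €1.09
Tennis racket €117.68: sporting goods → 3.5% + 3% local = 6.5% → €7.65
Canvas tote bag €28.84: all other goods → 9% + 3% local = 12% → €3.46
Cardigan €106.82: clothing & footwear → 0% + 2.75% local = 2.75% → €2.94
Children's picture book €7.33: books and periodicals → 5.25% + 2% local = 7.25% → €0.53
Hardcover biography €32.29: books and periodicals → 5.25% + 2% local = 7.25% → €2.34
Plush bear €13.29: children's toys → 6.25% + 0% local = 6.25% → €0.83
Total tax = €0.68 + €4.10 + €7.83 + €0.49 + €3.20 + €1.09 + €7.65 + €3.46 + €2.94 + €0.53 + €2.34 + €0.83 = €35.14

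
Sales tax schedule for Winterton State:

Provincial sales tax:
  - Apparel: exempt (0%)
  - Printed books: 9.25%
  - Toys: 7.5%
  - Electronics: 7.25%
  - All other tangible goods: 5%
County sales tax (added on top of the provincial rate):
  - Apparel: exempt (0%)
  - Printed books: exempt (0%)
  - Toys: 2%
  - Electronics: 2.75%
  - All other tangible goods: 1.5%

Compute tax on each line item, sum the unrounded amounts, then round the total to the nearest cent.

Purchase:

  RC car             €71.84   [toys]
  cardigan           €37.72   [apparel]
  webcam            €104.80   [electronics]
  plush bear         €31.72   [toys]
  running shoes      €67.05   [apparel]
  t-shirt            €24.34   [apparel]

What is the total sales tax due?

RC car €71.84: toys → 7.5% + 2% county = 9.5% → €6.8248
Cardigan €37.72: apparel → 0% + 0% county = 0% → €0.00
Webcam €104.80: electronics → 7.25% + 2.75% county = 10% → €10.48
Plush bear €31.72: toys → 7.5% + 2% county = 9.5% → €3.0134
Running shoes €67.05: apparel → 0% + 0% county = 0% → €0.00
T-shirt €24.34: apparel → 0% + 0% county = 0% → €0.00
Unrounded tax sum = €20.3182 → €20.32

€20.32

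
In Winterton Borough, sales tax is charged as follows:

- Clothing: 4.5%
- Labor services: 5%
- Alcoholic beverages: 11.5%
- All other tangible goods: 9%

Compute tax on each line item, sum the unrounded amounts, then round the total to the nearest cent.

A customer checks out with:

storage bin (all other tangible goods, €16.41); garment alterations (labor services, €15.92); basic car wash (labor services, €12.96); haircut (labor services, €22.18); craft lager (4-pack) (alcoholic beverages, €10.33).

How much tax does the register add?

€5.22

Storage bin €16.41: all other tangible goods → 9% → €1.4769
Garment alterations €15.92: labor services → 5% → €0.796
Basic car wash €12.96: labor services → 5% → €0.648
Haircut €22.18: labor services → 5% → €1.109
Craft lager (4-pack) €10.33: alcoholic beverages → 11.5% → €1.18795
Unrounded tax sum = €5.21785 → €5.22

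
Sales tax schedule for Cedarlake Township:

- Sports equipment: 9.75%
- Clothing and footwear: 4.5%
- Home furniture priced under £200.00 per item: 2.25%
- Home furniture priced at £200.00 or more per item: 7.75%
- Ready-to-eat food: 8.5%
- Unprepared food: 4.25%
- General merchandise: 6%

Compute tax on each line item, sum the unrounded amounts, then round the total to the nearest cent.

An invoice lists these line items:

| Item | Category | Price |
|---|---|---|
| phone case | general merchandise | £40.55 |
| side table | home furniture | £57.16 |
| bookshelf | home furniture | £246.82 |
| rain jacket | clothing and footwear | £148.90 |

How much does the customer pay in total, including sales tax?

£522.98

Phone case £40.55: general merchandise → 6% → £2.433
Side table £57.16: home furniture, under £200.00 → 2.25% → £1.2861
Bookshelf £246.82: home furniture, £200.00 or more → 7.75% → £19.12855
Rain jacket £148.90: clothing and footwear → 4.5% → £6.7005
Subtotal = £493.43; unrounded tax = £29.54815 → £29.55; total due = £522.98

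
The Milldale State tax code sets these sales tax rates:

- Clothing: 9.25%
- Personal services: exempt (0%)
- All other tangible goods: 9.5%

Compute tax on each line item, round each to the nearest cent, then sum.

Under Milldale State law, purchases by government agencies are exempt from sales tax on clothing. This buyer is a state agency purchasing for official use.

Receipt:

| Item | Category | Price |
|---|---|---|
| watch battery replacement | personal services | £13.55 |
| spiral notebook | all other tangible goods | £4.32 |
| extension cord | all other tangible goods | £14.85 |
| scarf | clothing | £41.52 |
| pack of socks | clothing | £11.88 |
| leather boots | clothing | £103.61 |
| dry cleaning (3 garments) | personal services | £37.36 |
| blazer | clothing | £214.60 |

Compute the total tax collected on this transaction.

Watch battery replacement £13.55: personal services → 0% → £0.00
Spiral notebook £4.32: all other tangible goods → 9.5% → £0.41
Extension cord £14.85: all other tangible goods → 9.5% → £1.41
Scarf £41.52: clothing, buyer-exempt → 0% → £0.00
Pack of socks £11.88: clothing, buyer-exempt → 0% → £0.00
Leather boots £103.61: clothing, buyer-exempt → 0% → £0.00
Dry cleaning (3 garments) £37.36: personal services → 0% → £0.00
Blazer £214.60: clothing, buyer-exempt → 0% → £0.00
Total tax = £0.41 + £1.41 = £1.82

£1.82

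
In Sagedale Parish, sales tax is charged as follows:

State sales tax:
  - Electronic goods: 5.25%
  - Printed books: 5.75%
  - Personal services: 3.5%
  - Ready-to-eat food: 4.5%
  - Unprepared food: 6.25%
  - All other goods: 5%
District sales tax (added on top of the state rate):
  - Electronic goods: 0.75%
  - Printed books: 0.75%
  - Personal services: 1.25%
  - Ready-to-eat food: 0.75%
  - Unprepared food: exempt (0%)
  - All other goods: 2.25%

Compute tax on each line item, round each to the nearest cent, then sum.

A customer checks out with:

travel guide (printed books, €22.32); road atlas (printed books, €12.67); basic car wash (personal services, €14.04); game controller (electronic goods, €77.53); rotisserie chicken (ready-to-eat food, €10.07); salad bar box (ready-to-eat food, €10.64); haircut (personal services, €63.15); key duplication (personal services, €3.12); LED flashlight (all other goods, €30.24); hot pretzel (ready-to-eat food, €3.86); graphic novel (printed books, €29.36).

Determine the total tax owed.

€16.13

Travel guide €22.32: printed books → 5.75% + 0.75% district = 6.5% → €1.45
Road atlas €12.67: printed books → 5.75% + 0.75% district = 6.5% → €0.82
Basic car wash €14.04: personal services → 3.5% + 1.25% district = 4.75% → €0.67
Game controller €77.53: electronic goods → 5.25% + 0.75% district = 6% → €4.65
Rotisserie chicken €10.07: ready-to-eat food → 4.5% + 0.75% district = 5.25% → €0.53
Salad bar box €10.64: ready-to-eat food → 4.5% + 0.75% district = 5.25% → €0.56
Haircut €63.15: personal services → 3.5% + 1.25% district = 4.75% → €3.00
Key duplication €3.12: personal services → 3.5% + 1.25% district = 4.75% → €0.15
LED flashlight €30.24: all other goods → 5% + 2.25% district = 7.25% → €2.19
Hot pretzel €3.86: ready-to-eat food → 4.5% + 0.75% district = 5.25% → €0.20
Graphic novel €29.36: printed books → 5.75% + 0.75% district = 6.5% → €1.91
Total tax = €1.45 + €0.82 + €0.67 + €4.65 + €0.53 + €0.56 + €3.00 + €0.15 + €2.19 + €0.20 + €1.91 = €16.13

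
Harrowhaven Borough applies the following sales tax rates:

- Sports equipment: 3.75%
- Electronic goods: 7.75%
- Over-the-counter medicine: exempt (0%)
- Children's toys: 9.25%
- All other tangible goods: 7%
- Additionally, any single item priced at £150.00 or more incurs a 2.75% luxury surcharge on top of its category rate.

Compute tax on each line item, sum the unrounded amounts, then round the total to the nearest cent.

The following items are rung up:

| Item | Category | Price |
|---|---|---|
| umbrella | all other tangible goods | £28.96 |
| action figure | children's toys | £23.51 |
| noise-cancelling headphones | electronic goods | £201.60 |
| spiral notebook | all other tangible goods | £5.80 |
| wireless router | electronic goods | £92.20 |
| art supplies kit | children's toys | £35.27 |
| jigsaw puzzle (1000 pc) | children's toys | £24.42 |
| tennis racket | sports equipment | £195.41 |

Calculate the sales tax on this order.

£51.14

Umbrella £28.96: all other tangible goods → 7% → £2.0272
Action figure £23.51: children's toys → 9.25% → £2.174675
Noise-cancelling headphones £201.60: electronic goods → 7.75% + 2.75% surcharge = 10.5% → £21.168
Spiral notebook £5.80: all other tangible goods → 7% → £0.406
Wireless router £92.20: electronic goods → 7.75% → £7.1455
Art supplies kit £35.27: children's toys → 9.25% → £3.262475
Jigsaw puzzle (1000 pc) £24.42: children's toys → 9.25% → £2.25885
Tennis racket £195.41: sports equipment → 3.75% + 2.75% surcharge = 6.5% → £12.70165
Unrounded tax sum = £51.14435 → £51.14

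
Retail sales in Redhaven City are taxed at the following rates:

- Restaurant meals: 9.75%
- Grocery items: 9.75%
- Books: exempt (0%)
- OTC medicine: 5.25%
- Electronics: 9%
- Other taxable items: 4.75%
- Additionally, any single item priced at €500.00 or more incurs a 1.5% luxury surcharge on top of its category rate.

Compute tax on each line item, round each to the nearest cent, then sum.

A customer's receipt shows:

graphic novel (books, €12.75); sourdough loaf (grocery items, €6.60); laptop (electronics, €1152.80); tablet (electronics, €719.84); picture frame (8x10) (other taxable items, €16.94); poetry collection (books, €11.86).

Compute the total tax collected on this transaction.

Graphic novel €12.75: books → 0% → €0.00
Sourdough loaf €6.60: grocery items → 9.75% → €0.64
Laptop €1152.80: electronics → 9% + 1.5% surcharge = 10.5% → €121.04
Tablet €719.84: electronics → 9% + 1.5% surcharge = 10.5% → €75.58
Picture frame (8x10) €16.94: other taxable items → 4.75% → €0.80
Poetry collection €11.86: books → 0% → €0.00
Total tax = €0.64 + €121.04 + €75.58 + €0.80 = €198.06

€198.06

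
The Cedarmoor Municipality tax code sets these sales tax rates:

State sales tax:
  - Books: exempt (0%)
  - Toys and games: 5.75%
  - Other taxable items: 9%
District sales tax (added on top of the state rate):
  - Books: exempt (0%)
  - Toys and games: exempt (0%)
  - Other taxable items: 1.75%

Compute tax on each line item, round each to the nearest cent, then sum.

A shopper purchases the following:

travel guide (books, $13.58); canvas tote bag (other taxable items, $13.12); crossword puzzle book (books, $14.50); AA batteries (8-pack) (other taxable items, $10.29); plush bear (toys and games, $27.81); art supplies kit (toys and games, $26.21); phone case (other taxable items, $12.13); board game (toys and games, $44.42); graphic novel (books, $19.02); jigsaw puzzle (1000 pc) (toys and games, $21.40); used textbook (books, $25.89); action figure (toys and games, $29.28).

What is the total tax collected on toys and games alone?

$8.57

Plush bear $27.81: toys and games → 5.75% + 0% district = 5.75% → $1.60
Art supplies kit $26.21: toys and games → 5.75% + 0% district = 5.75% → $1.51
Board game $44.42: toys and games → 5.75% + 0% district = 5.75% → $2.55
Jigsaw puzzle (1000 pc) $21.40: toys and games → 5.75% + 0% district = 5.75% → $1.23
Action figure $29.28: toys and games → 5.75% + 0% district = 5.75% → $1.68
Tax on toys and games = $1.60 + $1.51 + $2.55 + $1.23 + $1.68 = $8.57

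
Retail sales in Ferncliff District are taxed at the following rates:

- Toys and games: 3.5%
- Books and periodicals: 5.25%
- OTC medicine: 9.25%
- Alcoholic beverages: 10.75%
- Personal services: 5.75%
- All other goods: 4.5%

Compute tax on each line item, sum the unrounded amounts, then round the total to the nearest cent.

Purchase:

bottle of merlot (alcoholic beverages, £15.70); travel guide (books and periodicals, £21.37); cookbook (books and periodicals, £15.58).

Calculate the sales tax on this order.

Bottle of merlot £15.70: alcoholic beverages → 10.75% → £1.68775
Travel guide £21.37: books and periodicals → 5.25% → £1.121925
Cookbook £15.58: books and periodicals → 5.25% → £0.81795
Unrounded tax sum = £3.627625 → £3.63

£3.63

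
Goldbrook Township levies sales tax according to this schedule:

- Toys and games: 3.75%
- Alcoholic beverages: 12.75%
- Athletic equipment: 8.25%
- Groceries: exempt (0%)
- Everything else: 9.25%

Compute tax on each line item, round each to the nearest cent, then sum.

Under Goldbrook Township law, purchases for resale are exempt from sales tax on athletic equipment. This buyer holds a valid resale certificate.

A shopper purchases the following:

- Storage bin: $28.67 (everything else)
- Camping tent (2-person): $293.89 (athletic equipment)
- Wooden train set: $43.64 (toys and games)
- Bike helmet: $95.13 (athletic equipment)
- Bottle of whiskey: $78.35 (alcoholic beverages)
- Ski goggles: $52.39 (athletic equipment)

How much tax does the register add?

Storage bin $28.67: everything else → 9.25% → $2.65
Camping tent (2-person) $293.89: athletic equipment, buyer-exempt → 0% → $0.00
Wooden train set $43.64: toys and games → 3.75% → $1.64
Bike helmet $95.13: athletic equipment, buyer-exempt → 0% → $0.00
Bottle of whiskey $78.35: alcoholic beverages → 12.75% → $9.99
Ski goggles $52.39: athletic equipment, buyer-exempt → 0% → $0.00
Total tax = $2.65 + $1.64 + $9.99 = $14.28

$14.28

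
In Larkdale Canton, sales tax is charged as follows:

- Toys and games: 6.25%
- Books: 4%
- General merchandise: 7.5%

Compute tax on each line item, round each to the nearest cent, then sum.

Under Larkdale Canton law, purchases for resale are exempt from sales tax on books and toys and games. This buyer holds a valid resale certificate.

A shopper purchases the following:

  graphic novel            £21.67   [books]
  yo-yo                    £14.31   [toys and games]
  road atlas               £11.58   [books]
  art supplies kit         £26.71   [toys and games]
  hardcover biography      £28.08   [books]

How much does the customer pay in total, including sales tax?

£102.35

Graphic novel £21.67: books, buyer-exempt → 0% → £0.00
Yo-yo £14.31: toys and games, buyer-exempt → 0% → £0.00
Road atlas £11.58: books, buyer-exempt → 0% → £0.00
Art supplies kit £26.71: toys and games, buyer-exempt → 0% → £0.00
Hardcover biography £28.08: books, buyer-exempt → 0% → £0.00
Subtotal = £102.35; tax = £0.00; total due = £102.35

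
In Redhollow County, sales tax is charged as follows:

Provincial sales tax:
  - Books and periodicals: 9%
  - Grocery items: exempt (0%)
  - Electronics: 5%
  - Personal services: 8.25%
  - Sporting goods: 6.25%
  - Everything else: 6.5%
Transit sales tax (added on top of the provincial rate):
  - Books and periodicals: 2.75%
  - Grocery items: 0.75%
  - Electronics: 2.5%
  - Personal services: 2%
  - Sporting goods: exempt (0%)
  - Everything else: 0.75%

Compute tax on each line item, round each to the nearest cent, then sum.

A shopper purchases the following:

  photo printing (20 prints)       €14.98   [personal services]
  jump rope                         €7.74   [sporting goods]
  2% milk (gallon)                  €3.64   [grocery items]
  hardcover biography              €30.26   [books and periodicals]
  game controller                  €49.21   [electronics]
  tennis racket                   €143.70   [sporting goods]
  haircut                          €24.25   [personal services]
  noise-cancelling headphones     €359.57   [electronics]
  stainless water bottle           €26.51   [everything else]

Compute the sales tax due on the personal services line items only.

€4.03

Photo printing (20 prints) €14.98: personal services → 8.25% + 2% transit = 10.25% → €1.54
Haircut €24.25: personal services → 8.25% + 2% transit = 10.25% → €2.49
Tax on personal services = €1.54 + €2.49 = €4.03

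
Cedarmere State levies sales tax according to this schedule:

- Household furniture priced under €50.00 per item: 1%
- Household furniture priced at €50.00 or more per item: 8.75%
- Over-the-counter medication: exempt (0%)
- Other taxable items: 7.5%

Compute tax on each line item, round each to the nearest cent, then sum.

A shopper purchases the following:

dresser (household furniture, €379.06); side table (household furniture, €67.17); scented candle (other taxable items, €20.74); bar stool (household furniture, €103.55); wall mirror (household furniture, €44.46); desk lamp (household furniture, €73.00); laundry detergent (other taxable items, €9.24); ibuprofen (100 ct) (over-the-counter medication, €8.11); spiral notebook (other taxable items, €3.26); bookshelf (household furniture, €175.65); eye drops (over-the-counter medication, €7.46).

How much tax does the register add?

€72.80

Dresser €379.06: household furniture, €50.00 or more → 8.75% → €33.17
Side table €67.17: household furniture, €50.00 or more → 8.75% → €5.88
Scented candle €20.74: other taxable items → 7.5% → €1.56
Bar stool €103.55: household furniture, €50.00 or more → 8.75% → €9.06
Wall mirror €44.46: household furniture, under €50.00 → 1% → €0.44
Desk lamp €73.00: household furniture, €50.00 or more → 8.75% → €6.39
Laundry detergent €9.24: other taxable items → 7.5% → €0.69
Ibuprofen (100 ct) €8.11: over-the-counter medication → 0% → €0.00
Spiral notebook €3.26: other taxable items → 7.5% → €0.24
Bookshelf €175.65: household furniture, €50.00 or more → 8.75% → €15.37
Eye drops €7.46: over-the-counter medication → 0% → €0.00
Total tax = €33.17 + €5.88 + €1.56 + €9.06 + €0.44 + €6.39 + €0.69 + €0.24 + €15.37 = €72.80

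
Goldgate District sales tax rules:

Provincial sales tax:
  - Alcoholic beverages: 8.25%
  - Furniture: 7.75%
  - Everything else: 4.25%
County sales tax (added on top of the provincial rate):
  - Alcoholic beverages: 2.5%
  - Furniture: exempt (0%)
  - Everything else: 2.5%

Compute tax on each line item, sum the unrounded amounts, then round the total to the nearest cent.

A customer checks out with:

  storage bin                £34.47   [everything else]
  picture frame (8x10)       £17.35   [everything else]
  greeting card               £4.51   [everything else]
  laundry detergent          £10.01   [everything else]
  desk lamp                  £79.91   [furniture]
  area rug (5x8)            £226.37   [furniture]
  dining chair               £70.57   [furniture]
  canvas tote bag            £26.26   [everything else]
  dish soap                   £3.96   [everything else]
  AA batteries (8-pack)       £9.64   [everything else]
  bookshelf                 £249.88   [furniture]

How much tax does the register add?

£55.74

Storage bin £34.47: everything else → 4.25% + 2.5% county = 6.75% → £2.326725
Picture frame (8x10) £17.35: everything else → 4.25% + 2.5% county = 6.75% → £1.171125
Greeting card £4.51: everything else → 4.25% + 2.5% county = 6.75% → £0.304425
Laundry detergent £10.01: everything else → 4.25% + 2.5% county = 6.75% → £0.675675
Desk lamp £79.91: furniture → 7.75% + 0% county = 7.75% → £6.193025
Area rug (5x8) £226.37: furniture → 7.75% + 0% county = 7.75% → £17.543675
Dining chair £70.57: furniture → 7.75% + 0% county = 7.75% → £5.469175
Canvas tote bag £26.26: everything else → 4.25% + 2.5% county = 6.75% → £1.77255
Dish soap £3.96: everything else → 4.25% + 2.5% county = 6.75% → £0.2673
AA batteries (8-pack) £9.64: everything else → 4.25% + 2.5% county = 6.75% → £0.6507
Bookshelf £249.88: furniture → 7.75% + 0% county = 7.75% → £19.3657
Unrounded tax sum = £55.740075 → £55.74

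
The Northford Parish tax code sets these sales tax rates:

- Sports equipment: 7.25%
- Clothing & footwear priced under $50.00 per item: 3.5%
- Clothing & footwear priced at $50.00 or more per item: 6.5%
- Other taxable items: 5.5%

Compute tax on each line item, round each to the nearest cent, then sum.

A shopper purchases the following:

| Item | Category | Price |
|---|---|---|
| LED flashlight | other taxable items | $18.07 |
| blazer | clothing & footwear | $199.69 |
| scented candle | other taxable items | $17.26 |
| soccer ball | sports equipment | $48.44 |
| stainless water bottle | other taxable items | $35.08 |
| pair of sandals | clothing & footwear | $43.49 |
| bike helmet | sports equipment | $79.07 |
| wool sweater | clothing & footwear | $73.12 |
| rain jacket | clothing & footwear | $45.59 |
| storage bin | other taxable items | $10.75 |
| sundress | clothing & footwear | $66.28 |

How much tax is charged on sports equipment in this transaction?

$9.24

Soccer ball $48.44: sports equipment → 7.25% → $3.51
Bike helmet $79.07: sports equipment → 7.25% → $5.73
Tax on sports equipment = $3.51 + $5.73 = $9.24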